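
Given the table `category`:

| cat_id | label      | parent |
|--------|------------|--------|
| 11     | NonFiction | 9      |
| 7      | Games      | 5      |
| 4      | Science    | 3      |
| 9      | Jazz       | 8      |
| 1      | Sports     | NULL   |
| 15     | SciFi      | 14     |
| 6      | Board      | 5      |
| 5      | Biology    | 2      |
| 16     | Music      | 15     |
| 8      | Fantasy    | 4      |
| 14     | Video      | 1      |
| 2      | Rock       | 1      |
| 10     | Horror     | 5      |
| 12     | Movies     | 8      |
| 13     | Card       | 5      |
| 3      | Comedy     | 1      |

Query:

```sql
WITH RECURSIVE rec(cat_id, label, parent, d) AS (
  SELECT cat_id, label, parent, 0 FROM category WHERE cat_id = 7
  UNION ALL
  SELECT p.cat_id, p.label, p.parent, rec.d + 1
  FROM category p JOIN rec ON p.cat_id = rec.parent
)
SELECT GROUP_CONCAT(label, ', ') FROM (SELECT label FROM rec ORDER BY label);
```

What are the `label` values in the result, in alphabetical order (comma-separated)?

Base: cat_id=7 (Games), parent=5, d 0.
Iteration 1: join on cat_id=5 -> Biology (id 5, parent=2, d 1).
Iteration 2: join on cat_id=2 -> Rock (id 2, parent=1, d 2).
Iteration 3: join on cat_id=1 -> Sports (id 1, parent=NULL, d 3).
Iteration 4: parent is NULL; no match; recursion stops.

Biology, Games, Rock, Sports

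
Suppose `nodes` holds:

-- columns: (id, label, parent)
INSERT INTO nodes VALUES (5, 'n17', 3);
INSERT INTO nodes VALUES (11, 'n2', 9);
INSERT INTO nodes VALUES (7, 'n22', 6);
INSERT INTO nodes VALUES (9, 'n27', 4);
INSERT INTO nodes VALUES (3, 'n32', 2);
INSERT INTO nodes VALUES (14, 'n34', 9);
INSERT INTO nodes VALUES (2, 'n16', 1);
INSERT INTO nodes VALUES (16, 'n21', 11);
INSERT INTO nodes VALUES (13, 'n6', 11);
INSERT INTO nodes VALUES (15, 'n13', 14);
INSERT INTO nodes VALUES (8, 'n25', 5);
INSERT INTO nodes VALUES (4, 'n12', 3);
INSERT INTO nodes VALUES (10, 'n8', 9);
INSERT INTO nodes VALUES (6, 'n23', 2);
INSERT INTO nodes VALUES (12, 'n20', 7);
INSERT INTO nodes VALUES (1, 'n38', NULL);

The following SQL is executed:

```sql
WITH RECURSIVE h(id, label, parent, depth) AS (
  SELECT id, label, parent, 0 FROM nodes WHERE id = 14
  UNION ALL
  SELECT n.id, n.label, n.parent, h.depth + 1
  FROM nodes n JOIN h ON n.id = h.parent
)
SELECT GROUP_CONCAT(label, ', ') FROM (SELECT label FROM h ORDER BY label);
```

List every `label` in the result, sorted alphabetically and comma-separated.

n12, n16, n27, n32, n34, n38

Base: id=14 (n34), parent=9, depth 0.
Iteration 1: join on id=9 -> n27 (id 9, parent=4, depth 1).
Iteration 2: join on id=4 -> n12 (id 4, parent=3, depth 2).
Iteration 3: join on id=3 -> n32 (id 3, parent=2, depth 3).
Iteration 4: join on id=2 -> n16 (id 2, parent=1, depth 4).
Iteration 5: join on id=1 -> n38 (id 1, parent=NULL, depth 5).
Iteration 6: parent is NULL; no match; recursion stops.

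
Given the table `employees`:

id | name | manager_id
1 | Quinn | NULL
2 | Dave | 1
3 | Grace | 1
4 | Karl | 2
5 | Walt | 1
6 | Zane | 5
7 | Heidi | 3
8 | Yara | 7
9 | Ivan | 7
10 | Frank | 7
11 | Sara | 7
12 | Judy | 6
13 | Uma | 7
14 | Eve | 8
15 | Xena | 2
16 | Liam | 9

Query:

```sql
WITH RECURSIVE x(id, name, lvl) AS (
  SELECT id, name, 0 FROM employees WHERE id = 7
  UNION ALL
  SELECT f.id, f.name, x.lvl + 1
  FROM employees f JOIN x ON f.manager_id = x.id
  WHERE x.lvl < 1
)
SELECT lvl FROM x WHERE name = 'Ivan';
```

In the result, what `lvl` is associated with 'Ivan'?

Base: id=7 (Heidi) at lvl 0.
Iteration 1: rows with manager_id in {7} -> Yara (id 8, lvl 1), Ivan (id 9, lvl 1), Frank (id 10, lvl 1), Sara (id 11, lvl 1), Uma (id 13, lvl 1).
Iteration 2: lvl < 1 fails for all current rows; recursion stops.

1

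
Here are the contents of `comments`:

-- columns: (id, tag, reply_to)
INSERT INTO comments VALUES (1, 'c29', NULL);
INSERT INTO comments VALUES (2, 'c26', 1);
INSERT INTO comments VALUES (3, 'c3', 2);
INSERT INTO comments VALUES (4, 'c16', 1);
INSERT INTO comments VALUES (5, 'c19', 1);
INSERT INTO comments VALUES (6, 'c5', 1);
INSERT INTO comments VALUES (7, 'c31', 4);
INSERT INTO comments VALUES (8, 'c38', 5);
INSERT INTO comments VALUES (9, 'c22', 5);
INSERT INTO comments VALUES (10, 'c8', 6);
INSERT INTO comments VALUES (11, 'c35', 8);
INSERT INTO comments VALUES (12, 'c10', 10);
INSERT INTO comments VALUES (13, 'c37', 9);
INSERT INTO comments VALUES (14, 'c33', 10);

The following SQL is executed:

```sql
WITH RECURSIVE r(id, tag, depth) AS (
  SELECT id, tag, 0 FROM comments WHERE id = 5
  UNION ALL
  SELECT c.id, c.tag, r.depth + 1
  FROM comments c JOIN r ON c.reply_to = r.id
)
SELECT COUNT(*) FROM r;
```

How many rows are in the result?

Base: id=5 (c19) at depth 0.
Iteration 1: rows with reply_to in {5} -> c38 (id 8, depth 1), c22 (id 9, depth 1).
Iteration 2: rows with reply_to in {8,9} -> c35 (id 11, depth 2), c37 (id 13, depth 2).
Iteration 3: no rows with reply_to in {11,13}; recursion stops.
Total rows emitted: 5.

5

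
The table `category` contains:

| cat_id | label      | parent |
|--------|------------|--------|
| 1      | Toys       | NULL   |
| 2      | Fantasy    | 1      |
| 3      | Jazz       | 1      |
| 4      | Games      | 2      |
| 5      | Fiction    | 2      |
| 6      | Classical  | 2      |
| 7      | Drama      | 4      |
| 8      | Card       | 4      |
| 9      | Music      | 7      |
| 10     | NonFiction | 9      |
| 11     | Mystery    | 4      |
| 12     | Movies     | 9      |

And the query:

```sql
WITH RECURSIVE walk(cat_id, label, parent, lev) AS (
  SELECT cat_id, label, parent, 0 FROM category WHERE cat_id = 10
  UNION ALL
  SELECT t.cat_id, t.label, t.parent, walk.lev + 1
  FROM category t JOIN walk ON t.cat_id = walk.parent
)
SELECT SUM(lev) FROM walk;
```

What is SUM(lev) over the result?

Base: cat_id=10 (NonFiction), parent=9, lev 0.
Iteration 1: join on cat_id=9 -> Music (id 9, parent=7, lev 1).
Iteration 2: join on cat_id=7 -> Drama (id 7, parent=4, lev 2).
Iteration 3: join on cat_id=4 -> Games (id 4, parent=2, lev 3).
Iteration 4: join on cat_id=2 -> Fantasy (id 2, parent=1, lev 4).
Iteration 5: join on cat_id=1 -> Toys (id 1, parent=NULL, lev 5).
Iteration 6: parent is NULL; no match; recursion stops.
SUM(lev) = 0 + 1 + 2 + 3 + 4 + 5 = 15.

15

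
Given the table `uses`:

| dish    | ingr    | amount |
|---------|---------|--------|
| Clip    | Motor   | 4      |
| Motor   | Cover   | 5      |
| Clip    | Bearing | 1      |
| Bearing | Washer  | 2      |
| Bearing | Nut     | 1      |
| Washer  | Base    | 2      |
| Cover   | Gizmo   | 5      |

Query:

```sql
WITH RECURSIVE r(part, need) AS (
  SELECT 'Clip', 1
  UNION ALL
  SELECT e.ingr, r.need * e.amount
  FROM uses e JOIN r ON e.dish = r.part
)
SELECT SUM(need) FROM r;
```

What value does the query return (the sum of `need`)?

Base: (Clip, need=1).
Iteration 1: components of {Clip} -> Bearing = 1*1 = 1, Motor = 1*4 = 4.
Iteration 2: components of {Bearing,Motor} -> Cover = 4*5 = 20, Nut = 1*1 = 1, Washer = 1*2 = 2.
Iteration 3: components of {Cover,Nut,Washer} -> Base = 2*2 = 4, Gizmo = 20*5 = 100.
Iteration 4: no further components; recursion stops.
SUM(need) = 1 + 4 + 1 + 20 + 2 + 1 + 100 + 4 = 133.

133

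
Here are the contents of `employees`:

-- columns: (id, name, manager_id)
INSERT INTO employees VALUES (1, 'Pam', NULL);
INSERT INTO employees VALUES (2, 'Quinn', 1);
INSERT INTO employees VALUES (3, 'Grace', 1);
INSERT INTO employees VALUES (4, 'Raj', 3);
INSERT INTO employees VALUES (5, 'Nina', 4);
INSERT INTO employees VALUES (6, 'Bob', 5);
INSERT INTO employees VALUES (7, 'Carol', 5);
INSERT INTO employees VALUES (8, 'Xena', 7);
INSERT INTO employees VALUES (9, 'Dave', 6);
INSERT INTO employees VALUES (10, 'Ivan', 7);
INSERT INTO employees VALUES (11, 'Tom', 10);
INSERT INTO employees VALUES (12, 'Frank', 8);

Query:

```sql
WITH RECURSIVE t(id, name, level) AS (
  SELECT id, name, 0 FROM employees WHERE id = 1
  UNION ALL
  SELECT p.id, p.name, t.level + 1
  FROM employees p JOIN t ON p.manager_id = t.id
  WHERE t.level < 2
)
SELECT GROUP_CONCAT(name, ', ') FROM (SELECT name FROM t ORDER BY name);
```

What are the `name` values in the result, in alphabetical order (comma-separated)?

Grace, Pam, Quinn, Raj

Base: id=1 (Pam) at level 0.
Iteration 1: rows with manager_id in {1} -> Quinn (id 2, level 1), Grace (id 3, level 1).
Iteration 2: rows with manager_id in {2,3} -> Raj (id 4, level 2).
Iteration 3: level < 2 fails for all current rows; recursion stops.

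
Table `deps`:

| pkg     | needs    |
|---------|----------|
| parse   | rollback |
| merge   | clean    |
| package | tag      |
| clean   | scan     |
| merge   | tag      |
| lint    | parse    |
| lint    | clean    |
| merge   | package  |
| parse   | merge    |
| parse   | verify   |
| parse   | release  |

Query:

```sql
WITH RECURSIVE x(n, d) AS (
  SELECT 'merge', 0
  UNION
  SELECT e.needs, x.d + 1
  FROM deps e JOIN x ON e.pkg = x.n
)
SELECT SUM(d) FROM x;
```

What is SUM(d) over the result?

Base: (merge, d=0).
Iteration 1: edges from {merge} -> (clean, d=1), (package, d=1), (tag, d=1).
Iteration 2: edges from {clean,package,tag} -> (scan, d=2), (tag, d=2).
Iteration 3: no outgoing edges from {scan,tag}; recursion stops.
SUM(d) = 0 + 1 + 1 + 1 + 2 + 2 = 7.

7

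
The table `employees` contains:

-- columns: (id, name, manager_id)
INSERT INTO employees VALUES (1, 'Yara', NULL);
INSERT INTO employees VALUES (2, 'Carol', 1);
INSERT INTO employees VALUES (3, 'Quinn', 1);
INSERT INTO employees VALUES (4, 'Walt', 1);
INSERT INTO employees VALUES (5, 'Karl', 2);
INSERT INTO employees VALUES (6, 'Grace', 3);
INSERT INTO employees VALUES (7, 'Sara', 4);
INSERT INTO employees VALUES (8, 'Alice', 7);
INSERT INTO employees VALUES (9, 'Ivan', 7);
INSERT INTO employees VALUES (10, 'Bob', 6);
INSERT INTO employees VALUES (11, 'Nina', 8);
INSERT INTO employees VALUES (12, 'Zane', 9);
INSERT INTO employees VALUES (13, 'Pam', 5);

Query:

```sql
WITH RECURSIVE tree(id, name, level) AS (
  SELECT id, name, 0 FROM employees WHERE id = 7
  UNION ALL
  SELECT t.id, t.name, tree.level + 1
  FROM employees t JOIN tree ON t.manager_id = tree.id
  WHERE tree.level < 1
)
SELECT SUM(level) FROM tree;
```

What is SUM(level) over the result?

2

Base: id=7 (Sara) at level 0.
Iteration 1: rows with manager_id in {7} -> Alice (id 8, level 1), Ivan (id 9, level 1).
Iteration 2: level < 1 fails for all current rows; recursion stops.
SUM(level) = 0 + 1 + 1 = 2.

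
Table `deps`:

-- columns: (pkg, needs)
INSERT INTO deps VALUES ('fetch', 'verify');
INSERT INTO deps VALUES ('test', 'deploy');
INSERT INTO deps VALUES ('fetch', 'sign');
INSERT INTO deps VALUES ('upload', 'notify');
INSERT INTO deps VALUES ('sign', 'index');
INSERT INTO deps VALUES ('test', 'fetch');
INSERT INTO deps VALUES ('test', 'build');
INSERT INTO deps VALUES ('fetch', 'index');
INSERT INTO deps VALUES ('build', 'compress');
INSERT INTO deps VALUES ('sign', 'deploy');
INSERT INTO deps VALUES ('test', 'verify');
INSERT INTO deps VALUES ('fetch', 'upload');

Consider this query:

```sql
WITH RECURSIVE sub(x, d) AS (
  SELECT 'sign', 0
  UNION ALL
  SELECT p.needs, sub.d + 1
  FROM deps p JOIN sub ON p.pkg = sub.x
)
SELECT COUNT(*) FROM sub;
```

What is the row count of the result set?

3

Base: (sign, d=0).
Iteration 1: edges from {sign} -> (deploy, d=1), (index, d=1).
Iteration 2: no outgoing edges from {deploy,index}; recursion stops.
Total rows emitted: 3.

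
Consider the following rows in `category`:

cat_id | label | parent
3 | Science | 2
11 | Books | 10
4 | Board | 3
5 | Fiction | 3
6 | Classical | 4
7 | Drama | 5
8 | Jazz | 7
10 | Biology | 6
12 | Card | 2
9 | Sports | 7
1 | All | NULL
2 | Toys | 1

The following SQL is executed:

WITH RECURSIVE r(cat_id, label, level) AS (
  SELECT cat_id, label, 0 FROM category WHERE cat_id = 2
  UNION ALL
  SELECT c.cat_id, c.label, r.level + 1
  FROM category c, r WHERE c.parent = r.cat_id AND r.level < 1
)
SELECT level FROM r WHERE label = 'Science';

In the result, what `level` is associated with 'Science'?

Base: cat_id=2 (Toys) at level 0.
Iteration 1: rows with parent in {2} -> Science (id 3, level 1), Card (id 12, level 1).
Iteration 2: level < 1 fails for all current rows; recursion stops.

1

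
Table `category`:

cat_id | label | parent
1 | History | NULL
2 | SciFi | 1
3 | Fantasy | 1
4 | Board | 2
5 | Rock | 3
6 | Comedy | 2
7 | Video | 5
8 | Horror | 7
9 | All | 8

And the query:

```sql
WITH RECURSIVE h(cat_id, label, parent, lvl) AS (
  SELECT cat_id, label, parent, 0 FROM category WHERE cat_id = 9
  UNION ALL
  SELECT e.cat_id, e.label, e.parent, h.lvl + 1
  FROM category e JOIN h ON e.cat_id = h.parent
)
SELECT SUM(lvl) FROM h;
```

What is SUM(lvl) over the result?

15

Base: cat_id=9 (All), parent=8, lvl 0.
Iteration 1: join on cat_id=8 -> Horror (id 8, parent=7, lvl 1).
Iteration 2: join on cat_id=7 -> Video (id 7, parent=5, lvl 2).
Iteration 3: join on cat_id=5 -> Rock (id 5, parent=3, lvl 3).
Iteration 4: join on cat_id=3 -> Fantasy (id 3, parent=1, lvl 4).
Iteration 5: join on cat_id=1 -> History (id 1, parent=NULL, lvl 5).
Iteration 6: parent is NULL; no match; recursion stops.
SUM(lvl) = 0 + 1 + 2 + 3 + 4 + 5 = 15.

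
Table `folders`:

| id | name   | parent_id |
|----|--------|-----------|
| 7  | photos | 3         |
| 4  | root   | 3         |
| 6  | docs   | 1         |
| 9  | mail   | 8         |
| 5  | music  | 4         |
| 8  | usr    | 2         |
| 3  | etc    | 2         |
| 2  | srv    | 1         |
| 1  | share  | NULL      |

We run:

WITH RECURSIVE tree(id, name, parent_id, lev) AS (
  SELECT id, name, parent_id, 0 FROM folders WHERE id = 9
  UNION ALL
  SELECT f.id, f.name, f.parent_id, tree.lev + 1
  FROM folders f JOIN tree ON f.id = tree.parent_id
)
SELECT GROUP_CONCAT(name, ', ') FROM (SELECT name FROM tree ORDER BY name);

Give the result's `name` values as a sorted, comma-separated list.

mail, share, srv, usr

Base: id=9 (mail), parent_id=8, lev 0.
Iteration 1: join on id=8 -> usr (id 8, parent_id=2, lev 1).
Iteration 2: join on id=2 -> srv (id 2, parent_id=1, lev 2).
Iteration 3: join on id=1 -> share (id 1, parent_id=NULL, lev 3).
Iteration 4: parent_id is NULL; no match; recursion stops.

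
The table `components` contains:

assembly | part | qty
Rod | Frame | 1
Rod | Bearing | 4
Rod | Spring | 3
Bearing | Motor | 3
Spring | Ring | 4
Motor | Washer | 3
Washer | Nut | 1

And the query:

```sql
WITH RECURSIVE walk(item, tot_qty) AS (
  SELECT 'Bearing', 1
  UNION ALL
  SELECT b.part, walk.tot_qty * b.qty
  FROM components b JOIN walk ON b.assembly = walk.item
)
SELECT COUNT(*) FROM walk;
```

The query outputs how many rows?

Base: (Bearing, tot_qty=1).
Iteration 1: components of {Bearing} -> Motor = 1*3 = 3.
Iteration 2: components of {Motor} -> Washer = 3*3 = 9.
Iteration 3: components of {Washer} -> Nut = 9*1 = 9.
Iteration 4: no further components; recursion stops.
Total rows emitted: 4.

4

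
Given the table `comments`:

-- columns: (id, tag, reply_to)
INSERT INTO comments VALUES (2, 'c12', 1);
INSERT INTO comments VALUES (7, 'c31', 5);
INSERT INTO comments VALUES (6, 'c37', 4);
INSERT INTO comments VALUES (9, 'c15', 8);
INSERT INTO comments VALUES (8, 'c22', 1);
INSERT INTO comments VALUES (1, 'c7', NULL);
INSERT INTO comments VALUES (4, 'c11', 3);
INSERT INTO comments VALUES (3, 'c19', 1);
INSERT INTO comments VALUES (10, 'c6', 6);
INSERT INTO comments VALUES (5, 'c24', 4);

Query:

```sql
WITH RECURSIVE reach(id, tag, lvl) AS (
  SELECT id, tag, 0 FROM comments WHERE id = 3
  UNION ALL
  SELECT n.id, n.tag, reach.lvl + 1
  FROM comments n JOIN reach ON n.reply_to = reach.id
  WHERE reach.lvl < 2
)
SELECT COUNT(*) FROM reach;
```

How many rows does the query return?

4

Base: id=3 (c19) at lvl 0.
Iteration 1: rows with reply_to in {3} -> c11 (id 4, lvl 1).
Iteration 2: rows with reply_to in {4} -> c24 (id 5, lvl 2), c37 (id 6, lvl 2).
Iteration 3: lvl < 2 fails for all current rows; recursion stops.
Total rows emitted: 4.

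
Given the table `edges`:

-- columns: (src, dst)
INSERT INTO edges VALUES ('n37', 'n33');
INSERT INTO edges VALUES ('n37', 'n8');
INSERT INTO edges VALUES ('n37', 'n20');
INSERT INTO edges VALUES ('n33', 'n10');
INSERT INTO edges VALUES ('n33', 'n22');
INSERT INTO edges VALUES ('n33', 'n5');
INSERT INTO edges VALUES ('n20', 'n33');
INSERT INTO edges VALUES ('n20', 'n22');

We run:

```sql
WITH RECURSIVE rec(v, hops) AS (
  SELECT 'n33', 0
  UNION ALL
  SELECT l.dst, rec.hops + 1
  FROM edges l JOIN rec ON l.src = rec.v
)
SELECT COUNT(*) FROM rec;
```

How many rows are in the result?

Base: (n33, hops=0).
Iteration 1: edges from {n33} -> (n10, hops=1), (n22, hops=1), (n5, hops=1).
Iteration 2: no outgoing edges from {n10,n22,n5}; recursion stops.
Total rows emitted: 4.

4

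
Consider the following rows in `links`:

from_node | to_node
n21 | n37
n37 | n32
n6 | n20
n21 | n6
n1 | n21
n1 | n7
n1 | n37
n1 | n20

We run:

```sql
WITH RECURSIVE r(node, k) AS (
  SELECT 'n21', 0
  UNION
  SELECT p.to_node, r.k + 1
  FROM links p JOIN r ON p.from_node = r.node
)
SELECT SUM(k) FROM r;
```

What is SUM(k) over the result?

Base: (n21, k=0).
Iteration 1: edges from {n21} -> (n37, k=1), (n6, k=1).
Iteration 2: edges from {n37,n6} -> (n20, k=2), (n32, k=2).
Iteration 3: no outgoing edges from {n20,n32}; recursion stops.
SUM(k) = 0 + 1 + 1 + 2 + 2 = 6.

6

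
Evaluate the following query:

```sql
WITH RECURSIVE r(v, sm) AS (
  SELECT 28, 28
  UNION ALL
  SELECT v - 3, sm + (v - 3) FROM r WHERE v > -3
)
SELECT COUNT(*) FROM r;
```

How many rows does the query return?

Base: v=28, sm=28.
Iteration 1: 28 > -3 holds -> v = 28 - 3 = 25, sm = 28 + 25 = 53.
Iteration 2: 25 > -3 holds -> v = 25 - 3 = 22, sm = 53 + 22 = 75.
Iteration 3: 22 > -3 holds -> v = 22 - 3 = 19, sm = 75 + 19 = 94.
Iteration 4: 19 > -3 holds -> v = 19 - 3 = 16, sm = 94 + 16 = 110.
Iteration 5: 16 > -3 holds -> v = 16 - 3 = 13, sm = 110 + 13 = 123.
Iteration 6: 13 > -3 holds -> v = 13 - 3 = 10, sm = 123 + 10 = 133.
Iteration 7: 10 > -3 holds -> v = 10 - 3 = 7, sm = 133 + 7 = 140.
Iteration 8: 7 > -3 holds -> v = 7 - 3 = 4, sm = 140 + 4 = 144.
Iteration 9: 4 > -3 holds -> v = 4 - 3 = 1, sm = 144 + 1 = 145.
Iteration 10: 1 > -3 holds -> v = 1 - 3 = -2, sm = 145 + -2 = 143.
Iteration 11: -2 > -3 holds -> v = -2 - 3 = -5, sm = 143 + -5 = 138.
Iteration 12: -5 > -3 fails; recursion stops.
Total rows emitted: 12.

12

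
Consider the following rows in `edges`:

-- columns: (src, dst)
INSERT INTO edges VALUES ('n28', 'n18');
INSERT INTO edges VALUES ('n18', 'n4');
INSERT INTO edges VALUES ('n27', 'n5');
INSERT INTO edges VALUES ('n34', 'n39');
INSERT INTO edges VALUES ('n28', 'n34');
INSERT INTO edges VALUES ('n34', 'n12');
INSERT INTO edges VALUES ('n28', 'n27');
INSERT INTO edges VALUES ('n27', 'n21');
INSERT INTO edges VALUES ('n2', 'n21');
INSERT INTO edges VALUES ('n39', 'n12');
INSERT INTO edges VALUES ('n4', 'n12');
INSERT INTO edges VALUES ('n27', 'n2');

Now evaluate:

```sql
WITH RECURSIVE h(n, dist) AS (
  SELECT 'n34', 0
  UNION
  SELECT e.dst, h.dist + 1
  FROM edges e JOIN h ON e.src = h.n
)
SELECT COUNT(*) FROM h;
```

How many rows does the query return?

Base: (n34, dist=0).
Iteration 1: edges from {n34} -> (n12, dist=1), (n39, dist=1).
Iteration 2: edges from {n12,n39} -> (n12, dist=2).
Iteration 3: no outgoing edges from {n12}; recursion stops.
Total rows emitted: 4.

4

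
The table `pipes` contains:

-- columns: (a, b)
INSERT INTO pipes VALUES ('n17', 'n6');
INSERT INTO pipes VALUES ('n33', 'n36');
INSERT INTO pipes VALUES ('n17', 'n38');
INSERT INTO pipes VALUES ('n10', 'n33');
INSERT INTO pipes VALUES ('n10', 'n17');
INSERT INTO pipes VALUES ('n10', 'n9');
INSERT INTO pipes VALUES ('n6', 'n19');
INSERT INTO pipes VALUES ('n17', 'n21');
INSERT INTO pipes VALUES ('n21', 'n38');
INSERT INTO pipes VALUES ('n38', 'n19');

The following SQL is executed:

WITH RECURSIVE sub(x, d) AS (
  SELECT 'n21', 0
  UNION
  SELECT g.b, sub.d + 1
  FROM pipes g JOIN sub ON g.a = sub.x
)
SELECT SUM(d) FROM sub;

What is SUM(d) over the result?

Base: (n21, d=0).
Iteration 1: edges from {n21} -> (n38, d=1).
Iteration 2: edges from {n38} -> (n19, d=2).
Iteration 3: no outgoing edges from {n19}; recursion stops.
SUM(d) = 0 + 1 + 2 = 3.

3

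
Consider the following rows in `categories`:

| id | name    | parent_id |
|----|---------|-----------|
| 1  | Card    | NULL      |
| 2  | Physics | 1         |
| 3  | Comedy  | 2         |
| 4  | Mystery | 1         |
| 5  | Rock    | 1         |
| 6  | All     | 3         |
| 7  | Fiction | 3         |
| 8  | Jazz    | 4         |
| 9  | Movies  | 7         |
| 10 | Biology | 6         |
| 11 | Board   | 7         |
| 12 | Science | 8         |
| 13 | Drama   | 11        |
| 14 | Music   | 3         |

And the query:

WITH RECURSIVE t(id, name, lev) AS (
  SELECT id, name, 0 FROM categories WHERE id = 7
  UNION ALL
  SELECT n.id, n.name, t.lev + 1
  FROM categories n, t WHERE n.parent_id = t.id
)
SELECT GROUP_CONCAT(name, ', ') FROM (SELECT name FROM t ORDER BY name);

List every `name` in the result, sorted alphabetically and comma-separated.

Base: id=7 (Fiction) at lev 0.
Iteration 1: rows with parent_id in {7} -> Movies (id 9, lev 1), Board (id 11, lev 1).
Iteration 2: rows with parent_id in {9,11} -> Drama (id 13, lev 2).
Iteration 3: no rows with parent_id in {13}; recursion stops.

Board, Drama, Fiction, Movies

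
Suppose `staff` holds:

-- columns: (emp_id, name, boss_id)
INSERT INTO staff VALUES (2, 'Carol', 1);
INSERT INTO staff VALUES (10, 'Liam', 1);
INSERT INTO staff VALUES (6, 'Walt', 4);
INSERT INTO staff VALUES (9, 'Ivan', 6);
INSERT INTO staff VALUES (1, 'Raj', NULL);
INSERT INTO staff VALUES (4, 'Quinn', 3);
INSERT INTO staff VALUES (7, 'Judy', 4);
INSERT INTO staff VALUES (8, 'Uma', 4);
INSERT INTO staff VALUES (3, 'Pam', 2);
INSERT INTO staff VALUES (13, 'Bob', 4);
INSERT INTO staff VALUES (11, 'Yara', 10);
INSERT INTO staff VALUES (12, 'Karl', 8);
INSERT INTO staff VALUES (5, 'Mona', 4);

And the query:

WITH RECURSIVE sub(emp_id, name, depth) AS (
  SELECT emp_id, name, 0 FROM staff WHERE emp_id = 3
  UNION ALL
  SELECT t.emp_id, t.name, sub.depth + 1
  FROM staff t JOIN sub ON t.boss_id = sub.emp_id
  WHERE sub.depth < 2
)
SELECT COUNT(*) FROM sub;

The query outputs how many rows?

Base: emp_id=3 (Pam) at depth 0.
Iteration 1: rows with boss_id in {3} -> Quinn (id 4, depth 1).
Iteration 2: rows with boss_id in {4} -> Mona (id 5, depth 2), Walt (id 6, depth 2), Judy (id 7, depth 2), Uma (id 8, depth 2), Bob (id 13, depth 2).
Iteration 3: depth < 2 fails for all current rows; recursion stops.
Total rows emitted: 7.

7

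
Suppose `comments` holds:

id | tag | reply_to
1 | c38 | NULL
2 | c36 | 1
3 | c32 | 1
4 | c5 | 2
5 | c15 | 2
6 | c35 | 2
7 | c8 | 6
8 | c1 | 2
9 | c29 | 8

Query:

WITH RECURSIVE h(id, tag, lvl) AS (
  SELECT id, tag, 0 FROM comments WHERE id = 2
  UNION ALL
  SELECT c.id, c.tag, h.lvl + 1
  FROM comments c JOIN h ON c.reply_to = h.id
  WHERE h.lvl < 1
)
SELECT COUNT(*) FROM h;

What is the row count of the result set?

5

Base: id=2 (c36) at lvl 0.
Iteration 1: rows with reply_to in {2} -> c5 (id 4, lvl 1), c15 (id 5, lvl 1), c35 (id 6, lvl 1), c1 (id 8, lvl 1).
Iteration 2: lvl < 1 fails for all current rows; recursion stops.
Total rows emitted: 5.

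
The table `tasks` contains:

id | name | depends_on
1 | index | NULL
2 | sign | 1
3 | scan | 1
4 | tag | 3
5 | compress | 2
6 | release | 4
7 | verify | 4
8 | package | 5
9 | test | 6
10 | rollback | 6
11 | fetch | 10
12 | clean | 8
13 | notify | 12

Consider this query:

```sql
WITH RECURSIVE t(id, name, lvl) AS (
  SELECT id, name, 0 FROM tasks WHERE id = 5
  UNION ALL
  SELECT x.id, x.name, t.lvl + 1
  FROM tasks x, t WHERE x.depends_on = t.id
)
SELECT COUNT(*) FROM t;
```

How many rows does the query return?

4

Base: id=5 (compress) at lvl 0.
Iteration 1: rows with depends_on in {5} -> package (id 8, lvl 1).
Iteration 2: rows with depends_on in {8} -> clean (id 12, lvl 2).
Iteration 3: rows with depends_on in {12} -> notify (id 13, lvl 3).
Iteration 4: no rows with depends_on in {13}; recursion stops.
Total rows emitted: 4.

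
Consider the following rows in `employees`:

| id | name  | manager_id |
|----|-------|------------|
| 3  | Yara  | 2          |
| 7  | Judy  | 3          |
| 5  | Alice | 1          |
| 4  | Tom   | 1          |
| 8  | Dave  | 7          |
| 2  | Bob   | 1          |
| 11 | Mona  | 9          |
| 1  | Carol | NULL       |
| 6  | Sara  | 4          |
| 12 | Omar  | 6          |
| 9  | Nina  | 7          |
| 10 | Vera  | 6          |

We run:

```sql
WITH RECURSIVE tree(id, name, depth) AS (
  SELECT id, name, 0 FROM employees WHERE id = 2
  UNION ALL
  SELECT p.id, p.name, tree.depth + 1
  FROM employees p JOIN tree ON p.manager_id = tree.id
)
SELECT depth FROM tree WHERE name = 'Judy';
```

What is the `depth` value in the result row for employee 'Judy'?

Base: id=2 (Bob) at depth 0.
Iteration 1: rows with manager_id in {2} -> Yara (id 3, depth 1).
Iteration 2: rows with manager_id in {3} -> Judy (id 7, depth 2).
Iteration 3: rows with manager_id in {7} -> Dave (id 8, depth 3), Nina (id 9, depth 3).
Iteration 4: rows with manager_id in {8,9} -> Mona (id 11, depth 4).
Iteration 5: no rows with manager_id in {11}; recursion stops.

2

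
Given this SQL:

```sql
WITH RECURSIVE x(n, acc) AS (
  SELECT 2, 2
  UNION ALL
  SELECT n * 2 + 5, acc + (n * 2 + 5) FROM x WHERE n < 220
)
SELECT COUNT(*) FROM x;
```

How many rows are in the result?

7

Base: n=2, acc=2.
Iteration 1: 2 < 220 holds -> n = 2 * 2 + 5 = 9, acc = 2 + 9 = 11.
Iteration 2: 9 < 220 holds -> n = 9 * 2 + 5 = 23, acc = 11 + 23 = 34.
Iteration 3: 23 < 220 holds -> n = 23 * 2 + 5 = 51, acc = 34 + 51 = 85.
Iteration 4: 51 < 220 holds -> n = 51 * 2 + 5 = 107, acc = 85 + 107 = 192.
Iteration 5: 107 < 220 holds -> n = 107 * 2 + 5 = 219, acc = 192 + 219 = 411.
Iteration 6: 219 < 220 holds -> n = 219 * 2 + 5 = 443, acc = 411 + 443 = 854.
Iteration 7: 443 < 220 fails; recursion stops.
Total rows emitted: 7.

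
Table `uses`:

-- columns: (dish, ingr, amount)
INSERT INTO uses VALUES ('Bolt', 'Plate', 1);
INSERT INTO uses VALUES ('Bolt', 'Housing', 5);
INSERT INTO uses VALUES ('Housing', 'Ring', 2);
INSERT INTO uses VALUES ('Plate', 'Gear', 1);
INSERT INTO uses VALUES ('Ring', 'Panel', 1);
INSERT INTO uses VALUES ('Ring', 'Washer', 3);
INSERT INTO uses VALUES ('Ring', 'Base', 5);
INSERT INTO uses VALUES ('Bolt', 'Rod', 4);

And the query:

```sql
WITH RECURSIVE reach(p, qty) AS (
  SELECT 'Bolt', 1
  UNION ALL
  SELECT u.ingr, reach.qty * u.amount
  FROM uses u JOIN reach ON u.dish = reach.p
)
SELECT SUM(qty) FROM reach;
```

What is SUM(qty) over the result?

Base: (Bolt, qty=1).
Iteration 1: components of {Bolt} -> Housing = 1*5 = 5, Plate = 1*1 = 1, Rod = 1*4 = 4.
Iteration 2: components of {Housing,Plate,Rod} -> Gear = 1*1 = 1, Ring = 5*2 = 10.
Iteration 3: components of {Gear,Ring} -> Base = 10*5 = 50, Panel = 10*1 = 10, Washer = 10*3 = 30.
Iteration 4: no further components; recursion stops.
SUM(qty) = 1 + 1 + 5 + 4 + 1 + 10 + 10 + 30 + 50 = 112.

112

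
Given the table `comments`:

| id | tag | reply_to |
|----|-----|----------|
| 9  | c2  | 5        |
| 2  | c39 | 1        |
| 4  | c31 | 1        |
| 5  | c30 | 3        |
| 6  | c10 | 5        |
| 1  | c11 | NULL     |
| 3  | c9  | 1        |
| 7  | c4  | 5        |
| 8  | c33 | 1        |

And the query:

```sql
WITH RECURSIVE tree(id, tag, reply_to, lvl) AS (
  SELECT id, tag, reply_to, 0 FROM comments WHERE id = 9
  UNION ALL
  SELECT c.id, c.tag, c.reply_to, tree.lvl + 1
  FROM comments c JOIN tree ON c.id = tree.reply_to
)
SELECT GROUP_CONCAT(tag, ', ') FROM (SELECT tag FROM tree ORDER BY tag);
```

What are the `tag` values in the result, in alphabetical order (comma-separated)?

Base: id=9 (c2), reply_to=5, lvl 0.
Iteration 1: join on id=5 -> c30 (id 5, reply_to=3, lvl 1).
Iteration 2: join on id=3 -> c9 (id 3, reply_to=1, lvl 2).
Iteration 3: join on id=1 -> c11 (id 1, reply_to=NULL, lvl 3).
Iteration 4: reply_to is NULL; no match; recursion stops.

c11, c2, c30, c9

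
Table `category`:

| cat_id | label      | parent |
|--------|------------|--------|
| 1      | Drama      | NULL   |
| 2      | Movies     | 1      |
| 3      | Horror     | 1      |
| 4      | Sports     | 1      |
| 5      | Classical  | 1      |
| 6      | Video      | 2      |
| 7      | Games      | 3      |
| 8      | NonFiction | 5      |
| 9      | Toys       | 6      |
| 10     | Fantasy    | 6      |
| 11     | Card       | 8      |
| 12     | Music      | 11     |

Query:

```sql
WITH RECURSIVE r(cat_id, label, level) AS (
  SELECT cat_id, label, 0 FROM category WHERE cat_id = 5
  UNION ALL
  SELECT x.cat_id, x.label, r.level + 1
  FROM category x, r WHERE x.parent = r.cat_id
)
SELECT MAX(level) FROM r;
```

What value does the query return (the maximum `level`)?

Base: cat_id=5 (Classical) at level 0.
Iteration 1: rows with parent in {5} -> NonFiction (id 8, level 1).
Iteration 2: rows with parent in {8} -> Card (id 11, level 2).
Iteration 3: rows with parent in {11} -> Music (id 12, level 3).
Iteration 4: no rows with parent in {12}; recursion stops.
level values: 0, 1, 2, 3; the maximum is 3.

3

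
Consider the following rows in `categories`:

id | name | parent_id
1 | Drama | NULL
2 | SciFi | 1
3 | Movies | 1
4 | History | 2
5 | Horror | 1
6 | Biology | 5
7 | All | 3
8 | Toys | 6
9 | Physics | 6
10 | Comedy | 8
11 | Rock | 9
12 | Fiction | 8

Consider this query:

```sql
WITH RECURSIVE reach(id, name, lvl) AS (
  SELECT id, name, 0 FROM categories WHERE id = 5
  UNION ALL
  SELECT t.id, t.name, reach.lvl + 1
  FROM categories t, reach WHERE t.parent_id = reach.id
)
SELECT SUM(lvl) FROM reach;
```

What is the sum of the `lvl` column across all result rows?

14

Base: id=5 (Horror) at lvl 0.
Iteration 1: rows with parent_id in {5} -> Biology (id 6, lvl 1).
Iteration 2: rows with parent_id in {6} -> Toys (id 8, lvl 2), Physics (id 9, lvl 2).
Iteration 3: rows with parent_id in {8,9} -> Comedy (id 10, lvl 3), Rock (id 11, lvl 3), Fiction (id 12, lvl 3).
Iteration 4: no rows with parent_id in {10,11,12}; recursion stops.
SUM(lvl) = 0 + 1 + 2 + 2 + 3 + 3 + 3 = 14.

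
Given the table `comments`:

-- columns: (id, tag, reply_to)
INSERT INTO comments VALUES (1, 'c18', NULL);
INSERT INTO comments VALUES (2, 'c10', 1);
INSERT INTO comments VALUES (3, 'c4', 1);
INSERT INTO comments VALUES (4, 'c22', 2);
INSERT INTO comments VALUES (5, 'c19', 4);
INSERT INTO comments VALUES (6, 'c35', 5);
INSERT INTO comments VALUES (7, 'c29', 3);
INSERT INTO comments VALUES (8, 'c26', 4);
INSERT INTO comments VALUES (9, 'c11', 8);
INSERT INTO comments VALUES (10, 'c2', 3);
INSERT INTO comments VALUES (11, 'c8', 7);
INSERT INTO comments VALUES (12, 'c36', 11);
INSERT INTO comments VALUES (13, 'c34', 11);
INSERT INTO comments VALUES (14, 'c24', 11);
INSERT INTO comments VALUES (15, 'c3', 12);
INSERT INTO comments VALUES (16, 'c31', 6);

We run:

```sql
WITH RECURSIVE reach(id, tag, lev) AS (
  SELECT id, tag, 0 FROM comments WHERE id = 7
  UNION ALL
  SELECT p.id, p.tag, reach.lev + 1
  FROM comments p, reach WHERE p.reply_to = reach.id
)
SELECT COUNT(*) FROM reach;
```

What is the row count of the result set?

Base: id=7 (c29) at lev 0.
Iteration 1: rows with reply_to in {7} -> c8 (id 11, lev 1).
Iteration 2: rows with reply_to in {11} -> c36 (id 12, lev 2), c34 (id 13, lev 2), c24 (id 14, lev 2).
Iteration 3: rows with reply_to in {12,13,14} -> c3 (id 15, lev 3).
Iteration 4: no rows with reply_to in {15}; recursion stops.
Total rows emitted: 6.

6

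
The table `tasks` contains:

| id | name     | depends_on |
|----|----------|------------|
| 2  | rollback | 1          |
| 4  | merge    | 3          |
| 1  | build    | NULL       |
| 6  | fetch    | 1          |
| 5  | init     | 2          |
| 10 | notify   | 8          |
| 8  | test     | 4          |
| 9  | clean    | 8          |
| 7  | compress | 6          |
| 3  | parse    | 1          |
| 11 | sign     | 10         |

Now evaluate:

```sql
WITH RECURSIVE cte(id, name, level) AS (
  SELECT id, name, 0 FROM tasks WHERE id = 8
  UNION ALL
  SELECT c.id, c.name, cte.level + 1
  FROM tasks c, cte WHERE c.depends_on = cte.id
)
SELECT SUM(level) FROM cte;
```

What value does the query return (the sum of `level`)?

4

Base: id=8 (test) at level 0.
Iteration 1: rows with depends_on in {8} -> clean (id 9, level 1), notify (id 10, level 1).
Iteration 2: rows with depends_on in {9,10} -> sign (id 11, level 2).
Iteration 3: no rows with depends_on in {11}; recursion stops.
SUM(level) = 0 + 1 + 1 + 2 = 4.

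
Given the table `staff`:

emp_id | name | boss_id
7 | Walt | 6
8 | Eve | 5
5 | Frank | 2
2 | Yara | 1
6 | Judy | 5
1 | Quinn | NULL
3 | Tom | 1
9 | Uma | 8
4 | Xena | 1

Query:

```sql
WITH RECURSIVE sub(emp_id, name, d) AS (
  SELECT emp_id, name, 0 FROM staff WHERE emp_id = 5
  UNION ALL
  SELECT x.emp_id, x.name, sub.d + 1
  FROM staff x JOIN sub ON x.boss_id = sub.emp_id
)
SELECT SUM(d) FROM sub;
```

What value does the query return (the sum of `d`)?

Base: emp_id=5 (Frank) at d 0.
Iteration 1: rows with boss_id in {5} -> Judy (id 6, d 1), Eve (id 8, d 1).
Iteration 2: rows with boss_id in {6,8} -> Walt (id 7, d 2), Uma (id 9, d 2).
Iteration 3: no rows with boss_id in {7,9}; recursion stops.
SUM(d) = 0 + 1 + 1 + 2 + 2 = 6.

6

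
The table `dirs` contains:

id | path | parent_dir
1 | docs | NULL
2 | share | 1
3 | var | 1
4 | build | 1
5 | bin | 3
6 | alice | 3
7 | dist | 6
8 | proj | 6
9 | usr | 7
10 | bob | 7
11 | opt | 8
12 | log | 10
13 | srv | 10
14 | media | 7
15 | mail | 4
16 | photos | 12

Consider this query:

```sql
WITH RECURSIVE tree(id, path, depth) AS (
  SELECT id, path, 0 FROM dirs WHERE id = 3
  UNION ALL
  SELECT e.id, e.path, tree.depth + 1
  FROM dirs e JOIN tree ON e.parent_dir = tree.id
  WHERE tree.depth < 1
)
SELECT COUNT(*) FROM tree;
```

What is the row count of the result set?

3

Base: id=3 (var) at depth 0.
Iteration 1: rows with parent_dir in {3} -> bin (id 5, depth 1), alice (id 6, depth 1).
Iteration 2: depth < 1 fails for all current rows; recursion stops.
Total rows emitted: 3.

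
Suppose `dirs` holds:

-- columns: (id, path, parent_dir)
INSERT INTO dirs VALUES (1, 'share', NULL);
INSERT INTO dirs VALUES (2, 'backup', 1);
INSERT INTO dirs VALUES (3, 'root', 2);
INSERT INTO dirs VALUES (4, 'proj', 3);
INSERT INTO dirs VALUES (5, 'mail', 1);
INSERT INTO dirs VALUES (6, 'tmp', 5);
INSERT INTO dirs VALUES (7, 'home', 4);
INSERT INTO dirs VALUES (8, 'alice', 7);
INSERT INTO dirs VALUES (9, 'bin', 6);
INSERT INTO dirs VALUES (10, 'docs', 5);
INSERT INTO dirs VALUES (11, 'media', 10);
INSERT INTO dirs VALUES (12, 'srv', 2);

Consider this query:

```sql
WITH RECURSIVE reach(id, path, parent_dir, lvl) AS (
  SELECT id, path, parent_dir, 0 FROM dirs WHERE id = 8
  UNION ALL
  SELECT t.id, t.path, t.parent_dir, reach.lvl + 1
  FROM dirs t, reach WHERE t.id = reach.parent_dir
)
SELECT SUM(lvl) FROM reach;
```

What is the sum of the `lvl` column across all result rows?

Base: id=8 (alice), parent_dir=7, lvl 0.
Iteration 1: join on id=7 -> home (id 7, parent_dir=4, lvl 1).
Iteration 2: join on id=4 -> proj (id 4, parent_dir=3, lvl 2).
Iteration 3: join on id=3 -> root (id 3, parent_dir=2, lvl 3).
Iteration 4: join on id=2 -> backup (id 2, parent_dir=1, lvl 4).
Iteration 5: join on id=1 -> share (id 1, parent_dir=NULL, lvl 5).
Iteration 6: parent_dir is NULL; no match; recursion stops.
SUM(lvl) = 0 + 1 + 2 + 3 + 4 + 5 = 15.

15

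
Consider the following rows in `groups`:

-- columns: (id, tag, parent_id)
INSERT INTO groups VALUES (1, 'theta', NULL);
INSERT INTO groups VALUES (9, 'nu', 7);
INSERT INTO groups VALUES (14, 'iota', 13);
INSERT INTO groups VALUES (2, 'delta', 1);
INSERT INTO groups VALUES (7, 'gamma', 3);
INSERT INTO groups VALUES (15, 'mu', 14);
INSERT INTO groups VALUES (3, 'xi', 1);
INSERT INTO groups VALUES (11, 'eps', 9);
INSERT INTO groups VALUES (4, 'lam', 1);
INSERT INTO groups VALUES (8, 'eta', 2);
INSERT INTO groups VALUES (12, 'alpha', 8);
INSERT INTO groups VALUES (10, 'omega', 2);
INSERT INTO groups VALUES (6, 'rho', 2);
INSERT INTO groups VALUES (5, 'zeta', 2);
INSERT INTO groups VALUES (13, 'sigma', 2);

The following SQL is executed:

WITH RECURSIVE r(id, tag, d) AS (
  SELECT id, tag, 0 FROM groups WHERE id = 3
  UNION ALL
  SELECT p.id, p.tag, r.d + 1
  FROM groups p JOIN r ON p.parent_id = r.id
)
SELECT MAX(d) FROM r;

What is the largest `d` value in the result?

3

Base: id=3 (xi) at d 0.
Iteration 1: rows with parent_id in {3} -> gamma (id 7, d 1).
Iteration 2: rows with parent_id in {7} -> nu (id 9, d 2).
Iteration 3: rows with parent_id in {9} -> eps (id 11, d 3).
Iteration 4: no rows with parent_id in {11}; recursion stops.
d values: 0, 1, 2, 3; the maximum is 3.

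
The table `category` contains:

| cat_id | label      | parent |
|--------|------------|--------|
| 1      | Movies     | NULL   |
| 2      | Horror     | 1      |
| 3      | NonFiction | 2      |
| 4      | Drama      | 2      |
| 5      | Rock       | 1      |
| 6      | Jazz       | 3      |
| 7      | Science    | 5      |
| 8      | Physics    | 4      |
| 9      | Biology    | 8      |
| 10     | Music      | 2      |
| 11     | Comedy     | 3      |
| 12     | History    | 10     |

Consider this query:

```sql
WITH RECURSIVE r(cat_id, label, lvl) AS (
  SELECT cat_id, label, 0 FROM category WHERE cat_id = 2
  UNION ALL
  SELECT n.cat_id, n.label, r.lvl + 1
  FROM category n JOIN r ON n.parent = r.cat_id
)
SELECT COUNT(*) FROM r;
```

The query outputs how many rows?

9

Base: cat_id=2 (Horror) at lvl 0.
Iteration 1: rows with parent in {2} -> NonFiction (id 3, lvl 1), Drama (id 4, lvl 1), Music (id 10, lvl 1).
Iteration 2: rows with parent in {3,4,10} -> Jazz (id 6, lvl 2), Physics (id 8, lvl 2), Comedy (id 11, lvl 2), History (id 12, lvl 2).
Iteration 3: rows with parent in {6,8,11,12} -> Biology (id 9, lvl 3).
Iteration 4: no rows with parent in {9}; recursion stops.
Total rows emitted: 9.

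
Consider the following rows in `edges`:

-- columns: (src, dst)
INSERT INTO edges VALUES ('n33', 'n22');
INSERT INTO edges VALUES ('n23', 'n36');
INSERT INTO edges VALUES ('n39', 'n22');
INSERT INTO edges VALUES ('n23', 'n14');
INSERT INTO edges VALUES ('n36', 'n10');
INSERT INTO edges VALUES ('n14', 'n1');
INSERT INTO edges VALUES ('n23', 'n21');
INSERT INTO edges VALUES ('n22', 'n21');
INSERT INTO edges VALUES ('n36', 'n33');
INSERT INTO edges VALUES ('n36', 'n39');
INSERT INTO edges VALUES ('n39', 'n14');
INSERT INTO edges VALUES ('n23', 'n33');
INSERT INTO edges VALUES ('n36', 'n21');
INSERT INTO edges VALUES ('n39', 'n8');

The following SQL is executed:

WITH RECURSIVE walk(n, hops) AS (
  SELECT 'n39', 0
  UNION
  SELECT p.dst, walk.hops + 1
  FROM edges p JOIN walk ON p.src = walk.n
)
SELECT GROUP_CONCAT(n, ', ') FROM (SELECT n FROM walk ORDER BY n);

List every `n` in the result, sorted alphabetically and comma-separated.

Base: (n39, hops=0).
Iteration 1: edges from {n39} -> (n14, hops=1), (n22, hops=1), (n8, hops=1).
Iteration 2: edges from {n14,n22,n8} -> (n1, hops=2), (n21, hops=2).
Iteration 3: no outgoing edges from {n1,n21}; recursion stops.

n1, n14, n21, n22, n39, n8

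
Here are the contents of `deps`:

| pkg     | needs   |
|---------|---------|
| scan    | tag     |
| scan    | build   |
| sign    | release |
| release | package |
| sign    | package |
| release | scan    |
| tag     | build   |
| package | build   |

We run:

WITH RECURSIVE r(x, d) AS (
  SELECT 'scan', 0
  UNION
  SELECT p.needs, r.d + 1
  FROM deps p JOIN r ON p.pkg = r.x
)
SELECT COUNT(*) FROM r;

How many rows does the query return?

4

Base: (scan, d=0).
Iteration 1: edges from {scan} -> (build, d=1), (tag, d=1).
Iteration 2: edges from {build,tag} -> (build, d=2).
Iteration 3: no outgoing edges from {build}; recursion stops.
Total rows emitted: 4.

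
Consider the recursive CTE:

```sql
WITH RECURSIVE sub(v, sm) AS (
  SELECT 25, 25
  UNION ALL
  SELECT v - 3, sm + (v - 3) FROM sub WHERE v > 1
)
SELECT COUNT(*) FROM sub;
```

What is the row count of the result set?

Base: v=25, sm=25.
Iteration 1: 25 > 1 holds -> v = 25 - 3 = 22, sm = 25 + 22 = 47.
Iteration 2: 22 > 1 holds -> v = 22 - 3 = 19, sm = 47 + 19 = 66.
Iteration 3: 19 > 1 holds -> v = 19 - 3 = 16, sm = 66 + 16 = 82.
Iteration 4: 16 > 1 holds -> v = 16 - 3 = 13, sm = 82 + 13 = 95.
Iteration 5: 13 > 1 holds -> v = 13 - 3 = 10, sm = 95 + 10 = 105.
Iteration 6: 10 > 1 holds -> v = 10 - 3 = 7, sm = 105 + 7 = 112.
Iteration 7: 7 > 1 holds -> v = 7 - 3 = 4, sm = 112 + 4 = 116.
Iteration 8: 4 > 1 holds -> v = 4 - 3 = 1, sm = 116 + 1 = 117.
Iteration 9: 1 > 1 fails; recursion stops.
Total rows emitted: 9.

9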